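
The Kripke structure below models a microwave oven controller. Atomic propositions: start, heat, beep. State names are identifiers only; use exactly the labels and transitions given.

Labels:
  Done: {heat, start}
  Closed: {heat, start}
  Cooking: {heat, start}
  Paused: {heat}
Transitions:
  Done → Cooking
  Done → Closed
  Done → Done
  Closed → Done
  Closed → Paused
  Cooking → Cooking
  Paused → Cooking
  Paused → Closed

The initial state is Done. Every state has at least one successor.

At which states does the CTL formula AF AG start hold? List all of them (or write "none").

{Cooking}

States satisfying AG start: {Cooking}.
States satisfying AF AG start: {Cooking}.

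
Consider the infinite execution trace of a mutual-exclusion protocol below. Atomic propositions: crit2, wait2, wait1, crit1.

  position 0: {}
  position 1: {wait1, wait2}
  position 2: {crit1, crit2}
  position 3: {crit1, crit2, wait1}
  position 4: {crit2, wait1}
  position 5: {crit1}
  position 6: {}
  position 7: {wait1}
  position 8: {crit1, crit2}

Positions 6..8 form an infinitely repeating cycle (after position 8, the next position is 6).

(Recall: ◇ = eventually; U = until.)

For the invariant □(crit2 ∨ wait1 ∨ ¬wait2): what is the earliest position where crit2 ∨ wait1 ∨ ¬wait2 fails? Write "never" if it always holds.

never

crit2 ∨ wait1 ∨ ¬wait2 holds at every position 0..8, and those are all the positions the trace ever visits, so the invariant □(crit2 ∨ wait1 ∨ ¬wait2) is never violated.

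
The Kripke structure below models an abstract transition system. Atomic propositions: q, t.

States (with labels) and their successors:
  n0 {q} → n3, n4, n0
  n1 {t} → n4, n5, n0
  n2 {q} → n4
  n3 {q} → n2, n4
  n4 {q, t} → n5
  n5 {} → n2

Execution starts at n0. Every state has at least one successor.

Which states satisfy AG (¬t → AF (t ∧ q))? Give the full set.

{n2, n3, n4, n5}

States satisfying ¬t → AF (t ∧ q): {n1, n2, n3, n4, n5}.
States satisfying AG (¬t → AF (t ∧ q)): {n2, n3, n4, n5}.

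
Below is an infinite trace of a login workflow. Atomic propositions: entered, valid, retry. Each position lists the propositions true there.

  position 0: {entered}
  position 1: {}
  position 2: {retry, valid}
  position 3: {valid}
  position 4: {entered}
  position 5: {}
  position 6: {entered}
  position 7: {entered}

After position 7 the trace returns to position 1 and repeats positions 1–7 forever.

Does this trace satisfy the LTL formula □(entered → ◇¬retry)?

entered → ◇¬retry holds at every position 0..7, and those are all positions ever visited, so □(entered → ◇¬retry) holds.
Positions where entered holds: 0, 4, 6, 7.
Check ◇¬retry at each: 0→ok, 4→ok, 6→ok, 7→ok.

Holds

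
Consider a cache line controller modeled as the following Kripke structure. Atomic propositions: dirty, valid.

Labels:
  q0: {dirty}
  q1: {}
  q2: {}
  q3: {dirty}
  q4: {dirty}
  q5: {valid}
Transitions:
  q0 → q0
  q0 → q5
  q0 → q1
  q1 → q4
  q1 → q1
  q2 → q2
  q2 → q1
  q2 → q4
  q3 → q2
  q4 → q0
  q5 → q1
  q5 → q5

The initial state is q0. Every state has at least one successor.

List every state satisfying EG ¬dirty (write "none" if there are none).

{q1, q2, q5}

States satisfying ¬dirty: {q1, q2, q5}.
States satisfying EG ¬dirty: {q1, q2, q5}.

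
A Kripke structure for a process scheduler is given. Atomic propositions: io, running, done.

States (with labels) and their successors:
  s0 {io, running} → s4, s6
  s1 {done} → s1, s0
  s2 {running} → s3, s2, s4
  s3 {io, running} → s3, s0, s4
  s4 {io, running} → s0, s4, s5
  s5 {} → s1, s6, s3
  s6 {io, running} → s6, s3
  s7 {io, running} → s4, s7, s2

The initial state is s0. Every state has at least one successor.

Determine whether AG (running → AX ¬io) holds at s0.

States satisfying running → AX ¬io: {s1, s5}.
States satisfying AG (running → AX ¬io): ∅.
s0 is reachable from s0 and violates running → AX ¬io, so AG fails at s0.
s0 ∉ Sat(AG (running → AX ¬io)).

No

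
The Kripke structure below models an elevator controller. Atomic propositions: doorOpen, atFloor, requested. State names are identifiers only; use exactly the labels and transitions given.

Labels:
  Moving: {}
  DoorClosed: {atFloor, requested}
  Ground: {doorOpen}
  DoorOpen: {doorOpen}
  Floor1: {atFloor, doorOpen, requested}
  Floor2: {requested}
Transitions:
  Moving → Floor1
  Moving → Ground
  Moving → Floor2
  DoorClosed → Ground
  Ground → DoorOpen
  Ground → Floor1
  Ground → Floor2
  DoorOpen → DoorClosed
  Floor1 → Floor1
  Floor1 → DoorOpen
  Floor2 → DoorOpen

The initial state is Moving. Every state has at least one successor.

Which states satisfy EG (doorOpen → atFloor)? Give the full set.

{Moving, Floor1}

States satisfying doorOpen → atFloor: {Moving, DoorClosed, Floor1, Floor2}.
States satisfying EG (doorOpen → atFloor): {Moving, Floor1}.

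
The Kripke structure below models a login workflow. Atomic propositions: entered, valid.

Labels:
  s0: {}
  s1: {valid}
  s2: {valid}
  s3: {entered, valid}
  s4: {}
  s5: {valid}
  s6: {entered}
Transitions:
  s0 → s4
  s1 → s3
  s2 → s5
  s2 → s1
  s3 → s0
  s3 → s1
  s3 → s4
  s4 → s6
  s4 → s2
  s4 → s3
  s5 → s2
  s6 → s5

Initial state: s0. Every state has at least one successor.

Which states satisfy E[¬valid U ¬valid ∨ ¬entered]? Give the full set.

States satisfying ¬valid: {s0, s4, s6}.
States satisfying ¬valid ∨ ¬entered: {s0, s1, s2, s4, s5, s6}.
States satisfying E[¬valid U ¬valid ∨ ¬entered]: {s0, s1, s2, s4, s5, s6}.

{s0, s1, s2, s4, s5, s6}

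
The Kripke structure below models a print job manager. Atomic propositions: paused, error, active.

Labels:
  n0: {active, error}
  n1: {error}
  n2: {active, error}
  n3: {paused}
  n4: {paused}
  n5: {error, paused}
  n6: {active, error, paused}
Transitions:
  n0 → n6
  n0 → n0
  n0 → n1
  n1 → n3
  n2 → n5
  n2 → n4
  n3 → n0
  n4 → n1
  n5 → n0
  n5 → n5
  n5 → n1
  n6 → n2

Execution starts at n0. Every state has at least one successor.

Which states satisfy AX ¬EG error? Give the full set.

{n1, n4}

States satisfying ¬EG error: {n1, n3, n4}.
States satisfying AX ¬EG error: {n1, n4}.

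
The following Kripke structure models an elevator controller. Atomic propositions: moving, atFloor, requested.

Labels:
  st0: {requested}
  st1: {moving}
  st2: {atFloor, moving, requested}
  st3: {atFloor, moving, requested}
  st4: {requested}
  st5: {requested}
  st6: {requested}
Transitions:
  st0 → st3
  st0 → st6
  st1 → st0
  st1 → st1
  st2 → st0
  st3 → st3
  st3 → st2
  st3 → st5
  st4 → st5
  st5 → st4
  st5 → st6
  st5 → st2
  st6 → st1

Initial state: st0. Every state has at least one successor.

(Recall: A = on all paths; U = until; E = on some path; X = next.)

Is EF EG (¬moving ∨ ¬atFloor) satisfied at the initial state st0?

Holds

States satisfying EG (¬moving ∨ ¬atFloor): {st0, st1, st4, st5, st6}.
States satisfying EF EG (¬moving ∨ ¬atFloor): {st0, st1, st2, st3, st4, st5, st6}.
Some path from st0 reaches a state where EG (¬moving ∨ ¬atFloor) holds.
st0 ∈ Sat(EF EG (¬moving ∨ ¬atFloor)).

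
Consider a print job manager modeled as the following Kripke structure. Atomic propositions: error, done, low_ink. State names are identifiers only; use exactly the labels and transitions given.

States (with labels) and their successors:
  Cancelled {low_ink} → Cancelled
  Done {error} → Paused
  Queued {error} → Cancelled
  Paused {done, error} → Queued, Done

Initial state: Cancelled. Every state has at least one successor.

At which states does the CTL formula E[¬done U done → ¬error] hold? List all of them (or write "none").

States satisfying ¬done: {Cancelled, Done, Queued}.
States satisfying done → ¬error: {Cancelled, Done, Queued}.
States satisfying E[¬done U done → ¬error]: {Cancelled, Done, Queued}.

{Cancelled, Done, Queued}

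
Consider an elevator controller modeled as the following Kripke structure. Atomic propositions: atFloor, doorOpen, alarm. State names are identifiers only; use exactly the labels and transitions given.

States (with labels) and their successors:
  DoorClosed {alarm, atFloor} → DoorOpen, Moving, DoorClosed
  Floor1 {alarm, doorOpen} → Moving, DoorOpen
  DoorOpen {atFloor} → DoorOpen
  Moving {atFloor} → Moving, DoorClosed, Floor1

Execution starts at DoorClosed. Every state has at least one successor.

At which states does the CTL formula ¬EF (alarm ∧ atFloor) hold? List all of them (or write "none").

{DoorOpen}

States satisfying alarm ∧ atFloor: {DoorClosed}.
States satisfying EF (alarm ∧ atFloor): {DoorClosed, Floor1, Moving}.
States satisfying ¬EF (alarm ∧ atFloor): {DoorOpen}.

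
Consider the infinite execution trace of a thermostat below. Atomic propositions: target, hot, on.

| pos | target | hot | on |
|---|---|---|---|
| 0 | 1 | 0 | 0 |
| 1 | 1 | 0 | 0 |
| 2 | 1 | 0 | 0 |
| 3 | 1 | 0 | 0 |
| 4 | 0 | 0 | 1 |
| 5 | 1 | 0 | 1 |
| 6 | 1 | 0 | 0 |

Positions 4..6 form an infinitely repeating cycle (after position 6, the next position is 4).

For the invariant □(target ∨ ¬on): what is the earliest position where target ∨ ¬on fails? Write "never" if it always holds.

4

Check target ∨ ¬on at each position in order: 0 ✓, 1 ✓, 2 ✓, 3 ✓.
At position 4 the labels are {on}, so target ∨ ¬on is false there. This is the first violation.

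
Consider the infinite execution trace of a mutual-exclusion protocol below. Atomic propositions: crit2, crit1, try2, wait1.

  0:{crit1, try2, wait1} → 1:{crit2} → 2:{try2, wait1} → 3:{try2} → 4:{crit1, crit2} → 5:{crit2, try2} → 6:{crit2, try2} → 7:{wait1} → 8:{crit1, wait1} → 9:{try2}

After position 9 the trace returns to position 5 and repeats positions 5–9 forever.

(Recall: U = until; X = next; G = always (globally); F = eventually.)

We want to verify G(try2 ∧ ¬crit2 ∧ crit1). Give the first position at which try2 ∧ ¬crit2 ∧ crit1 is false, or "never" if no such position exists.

1

Check try2 ∧ ¬crit2 ∧ crit1 at each position in order: 0 ✓.
At position 1 the labels are {crit2}, so try2 ∧ ¬crit2 ∧ crit1 is false there. This is the first violation.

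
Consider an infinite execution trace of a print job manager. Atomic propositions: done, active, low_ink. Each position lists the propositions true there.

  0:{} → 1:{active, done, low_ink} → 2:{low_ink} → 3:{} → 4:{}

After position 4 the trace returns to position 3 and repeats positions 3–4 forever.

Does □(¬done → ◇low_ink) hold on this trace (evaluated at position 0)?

¬done → ◇low_ink must hold at every position from 0 onward. It fails at position 3, so □(¬done → ◇low_ink) is false.
Positions where ¬done holds: 0, 2, 3, 4.
Check ◇low_ink at each: 0→ok, 2→ok, 3→fails, 4→fails.

No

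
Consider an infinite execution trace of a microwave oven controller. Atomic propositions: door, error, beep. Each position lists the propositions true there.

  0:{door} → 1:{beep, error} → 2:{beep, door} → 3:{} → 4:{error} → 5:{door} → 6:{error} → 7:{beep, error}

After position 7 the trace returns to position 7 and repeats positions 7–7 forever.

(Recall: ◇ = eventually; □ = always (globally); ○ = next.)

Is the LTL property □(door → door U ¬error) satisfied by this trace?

door → door U ¬error holds at every position 0..7, and those are all positions ever visited, so □(door → door U ¬error) holds.
Positions where door holds: 0, 2, 5.
Check door U ¬error at each: 0→ok, 2→ok, 5→ok.

Satisfied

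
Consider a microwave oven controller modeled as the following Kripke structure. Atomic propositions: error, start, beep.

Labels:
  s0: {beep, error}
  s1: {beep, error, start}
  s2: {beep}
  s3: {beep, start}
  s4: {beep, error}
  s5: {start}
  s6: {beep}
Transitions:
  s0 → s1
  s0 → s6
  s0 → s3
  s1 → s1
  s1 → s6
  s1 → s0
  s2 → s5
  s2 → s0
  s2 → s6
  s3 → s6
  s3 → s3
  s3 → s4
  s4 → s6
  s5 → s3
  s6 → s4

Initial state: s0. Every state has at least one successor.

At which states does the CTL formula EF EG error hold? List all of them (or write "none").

States satisfying EG error: {s0, s1}.
States satisfying EF EG error: {s0, s1, s2}.

{s0, s1, s2}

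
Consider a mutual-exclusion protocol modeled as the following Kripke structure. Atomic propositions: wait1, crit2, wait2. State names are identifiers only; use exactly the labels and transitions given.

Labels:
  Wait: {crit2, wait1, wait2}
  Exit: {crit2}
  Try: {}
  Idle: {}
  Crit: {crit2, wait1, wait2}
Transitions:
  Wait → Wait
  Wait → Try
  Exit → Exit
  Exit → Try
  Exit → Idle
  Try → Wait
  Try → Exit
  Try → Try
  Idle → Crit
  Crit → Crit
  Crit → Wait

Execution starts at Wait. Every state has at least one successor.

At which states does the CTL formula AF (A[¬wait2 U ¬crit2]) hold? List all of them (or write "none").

States satisfying A[¬wait2 U ¬crit2]: {Try, Idle}.
States satisfying AF (A[¬wait2 U ¬crit2]): {Try, Idle}.

{Try, Idle}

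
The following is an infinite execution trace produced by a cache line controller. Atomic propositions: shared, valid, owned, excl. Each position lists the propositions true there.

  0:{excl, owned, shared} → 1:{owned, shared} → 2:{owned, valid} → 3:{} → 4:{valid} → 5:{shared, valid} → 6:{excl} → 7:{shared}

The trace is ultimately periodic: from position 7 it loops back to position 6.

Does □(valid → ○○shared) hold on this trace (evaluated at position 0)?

valid → ○○shared must hold at every position from 0 onward. It fails at position 2, so □(valid → ○○shared) is false.
Positions where valid holds: 2, 4, 5.
Check ○○shared at each: 2→fails, 4→fails, 5→ok.

Violated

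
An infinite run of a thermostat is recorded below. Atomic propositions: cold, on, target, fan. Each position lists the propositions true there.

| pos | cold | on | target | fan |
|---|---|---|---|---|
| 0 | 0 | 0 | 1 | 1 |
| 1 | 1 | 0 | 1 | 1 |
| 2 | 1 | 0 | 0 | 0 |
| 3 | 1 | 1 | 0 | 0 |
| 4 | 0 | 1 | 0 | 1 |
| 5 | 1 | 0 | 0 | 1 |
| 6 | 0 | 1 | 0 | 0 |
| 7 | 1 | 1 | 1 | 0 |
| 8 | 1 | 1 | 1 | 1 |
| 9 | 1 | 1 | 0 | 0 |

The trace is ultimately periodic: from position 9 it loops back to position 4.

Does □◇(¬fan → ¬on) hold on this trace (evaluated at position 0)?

◇(¬fan → ¬on) holds at every position 0..9, and those are all positions ever visited, so □◇(¬fan → ¬on) holds.

Holds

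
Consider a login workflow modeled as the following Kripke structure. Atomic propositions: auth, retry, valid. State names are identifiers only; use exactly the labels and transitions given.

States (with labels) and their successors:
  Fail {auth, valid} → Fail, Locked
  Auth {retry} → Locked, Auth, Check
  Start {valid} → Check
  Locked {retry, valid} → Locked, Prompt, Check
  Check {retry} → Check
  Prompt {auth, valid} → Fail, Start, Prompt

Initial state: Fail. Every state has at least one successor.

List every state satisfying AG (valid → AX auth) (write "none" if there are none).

States satisfying valid → AX auth: {Auth, Check}.
States satisfying AG (valid → AX auth): {Check}.

{Check}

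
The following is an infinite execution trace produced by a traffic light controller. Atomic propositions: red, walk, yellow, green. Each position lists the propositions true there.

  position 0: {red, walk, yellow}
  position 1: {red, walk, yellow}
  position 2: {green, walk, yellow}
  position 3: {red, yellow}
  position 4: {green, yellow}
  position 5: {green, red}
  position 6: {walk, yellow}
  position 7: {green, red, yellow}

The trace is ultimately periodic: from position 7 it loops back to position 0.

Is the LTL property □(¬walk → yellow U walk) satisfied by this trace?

Violated

¬walk → yellow U walk must hold at every position from 0 onward. It fails at position 3, so □(¬walk → yellow U walk) is false.
Positions where ¬walk holds: 3, 4, 5, 7.
Check yellow U walk at each: 3→fails, 4→fails, 5→fails, 7→ok.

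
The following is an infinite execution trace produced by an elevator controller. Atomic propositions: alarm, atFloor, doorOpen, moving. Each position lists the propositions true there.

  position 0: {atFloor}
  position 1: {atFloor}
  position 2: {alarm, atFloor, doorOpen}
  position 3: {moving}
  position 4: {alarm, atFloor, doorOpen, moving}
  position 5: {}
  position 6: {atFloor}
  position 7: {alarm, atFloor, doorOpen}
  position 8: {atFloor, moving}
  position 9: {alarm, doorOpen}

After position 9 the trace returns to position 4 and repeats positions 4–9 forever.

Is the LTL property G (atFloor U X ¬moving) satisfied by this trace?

Violated

atFloor U X ¬moving must hold at every position from 0 onward. It fails at position 2, so G (atFloor U X ¬moving) is false.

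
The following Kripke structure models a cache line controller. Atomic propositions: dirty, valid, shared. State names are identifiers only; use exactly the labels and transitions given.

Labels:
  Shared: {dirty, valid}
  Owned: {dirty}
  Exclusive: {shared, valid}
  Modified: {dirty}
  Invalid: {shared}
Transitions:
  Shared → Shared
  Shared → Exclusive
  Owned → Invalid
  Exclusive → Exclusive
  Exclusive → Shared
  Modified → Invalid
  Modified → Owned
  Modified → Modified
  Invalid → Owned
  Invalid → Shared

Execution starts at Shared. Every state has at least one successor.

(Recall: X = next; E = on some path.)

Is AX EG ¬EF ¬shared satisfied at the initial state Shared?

States satisfying EG ¬EF ¬shared: ∅.
States satisfying AX EG ¬EF ¬shared: ∅.
Shared ∉ Sat(AX EG ¬EF ¬shared).

Does not hold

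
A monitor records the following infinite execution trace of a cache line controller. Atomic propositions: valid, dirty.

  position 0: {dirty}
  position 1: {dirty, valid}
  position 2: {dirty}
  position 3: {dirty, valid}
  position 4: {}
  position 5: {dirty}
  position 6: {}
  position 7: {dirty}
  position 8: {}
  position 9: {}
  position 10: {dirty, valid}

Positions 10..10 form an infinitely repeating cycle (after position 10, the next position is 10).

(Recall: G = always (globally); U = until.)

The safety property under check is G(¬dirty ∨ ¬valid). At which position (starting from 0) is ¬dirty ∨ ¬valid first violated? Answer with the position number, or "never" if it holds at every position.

Check ¬dirty ∨ ¬valid at each position in order: 0 ✓.
At position 1 the labels are {dirty, valid}, so ¬dirty ∨ ¬valid is false there. This is the first violation.

1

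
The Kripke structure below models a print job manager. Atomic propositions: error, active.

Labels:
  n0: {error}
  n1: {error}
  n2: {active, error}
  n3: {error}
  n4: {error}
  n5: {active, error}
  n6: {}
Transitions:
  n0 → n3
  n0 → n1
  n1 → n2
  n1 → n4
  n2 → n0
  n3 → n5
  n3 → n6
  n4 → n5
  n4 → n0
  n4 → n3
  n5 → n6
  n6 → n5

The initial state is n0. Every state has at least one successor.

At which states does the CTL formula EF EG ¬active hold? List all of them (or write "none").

States satisfying EG ¬active: {n0, n1, n4}.
States satisfying EF EG ¬active: {n0, n1, n2, n4}.

{n0, n1, n2, n4}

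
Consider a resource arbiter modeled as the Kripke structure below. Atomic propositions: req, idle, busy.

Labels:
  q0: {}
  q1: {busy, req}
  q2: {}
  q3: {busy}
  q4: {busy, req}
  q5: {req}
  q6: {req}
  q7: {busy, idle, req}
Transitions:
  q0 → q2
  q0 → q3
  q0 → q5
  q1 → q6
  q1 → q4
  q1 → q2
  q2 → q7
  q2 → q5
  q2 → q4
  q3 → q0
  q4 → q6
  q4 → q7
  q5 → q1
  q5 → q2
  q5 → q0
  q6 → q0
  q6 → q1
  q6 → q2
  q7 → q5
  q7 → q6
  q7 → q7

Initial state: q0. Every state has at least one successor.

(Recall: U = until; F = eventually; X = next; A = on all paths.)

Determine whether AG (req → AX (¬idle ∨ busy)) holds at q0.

Holds

States satisfying req → AX (¬idle ∨ busy): {q0, q1, q2, q3, q4, q5, q6, q7}.
States satisfying AG (req → AX (¬idle ∨ busy)): {q0, q1, q2, q3, q4, q5, q6, q7}.
Every state reachable from q0 satisfies req → AX (¬idle ∨ busy).
q0 ∈ Sat(AG (req → AX (¬idle ∨ busy))).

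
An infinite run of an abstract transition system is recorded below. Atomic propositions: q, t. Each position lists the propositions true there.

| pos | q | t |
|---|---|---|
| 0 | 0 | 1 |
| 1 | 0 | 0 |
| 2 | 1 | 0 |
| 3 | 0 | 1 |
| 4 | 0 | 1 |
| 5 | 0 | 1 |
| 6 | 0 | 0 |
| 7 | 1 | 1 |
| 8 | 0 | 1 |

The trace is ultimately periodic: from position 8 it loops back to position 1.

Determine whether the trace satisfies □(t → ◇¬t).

t → ◇¬t holds at every position 0..8, and those are all positions ever visited, so □(t → ◇¬t) holds.
Positions where t holds: 0, 3, 4, 5, 7, 8.
Check ◇¬t at each: 0→ok, 3→ok, 4→ok, 5→ok, 7→ok, 8→ok.

Satisfied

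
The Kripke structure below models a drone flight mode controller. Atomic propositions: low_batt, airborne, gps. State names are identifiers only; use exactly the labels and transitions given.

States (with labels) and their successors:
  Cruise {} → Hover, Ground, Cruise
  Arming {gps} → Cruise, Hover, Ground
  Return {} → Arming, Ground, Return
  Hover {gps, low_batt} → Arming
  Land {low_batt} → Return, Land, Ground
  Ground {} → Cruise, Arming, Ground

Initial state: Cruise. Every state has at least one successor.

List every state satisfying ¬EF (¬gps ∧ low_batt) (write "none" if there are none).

States satisfying ¬gps ∧ low_batt: {Land}.
States satisfying EF (¬gps ∧ low_batt): {Land}.
States satisfying ¬EF (¬gps ∧ low_batt): {Cruise, Arming, Return, Hover, Ground}.

{Cruise, Arming, Return, Hover, Ground}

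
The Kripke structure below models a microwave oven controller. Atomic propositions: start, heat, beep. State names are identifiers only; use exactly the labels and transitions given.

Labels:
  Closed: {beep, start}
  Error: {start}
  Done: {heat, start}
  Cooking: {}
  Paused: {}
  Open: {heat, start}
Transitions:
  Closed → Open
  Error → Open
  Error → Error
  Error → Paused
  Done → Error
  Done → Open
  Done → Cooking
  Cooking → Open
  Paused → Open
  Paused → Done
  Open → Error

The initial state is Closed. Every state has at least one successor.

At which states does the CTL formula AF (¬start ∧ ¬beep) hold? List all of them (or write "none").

{Cooking, Paused}

States satisfying ¬start ∧ ¬beep: {Cooking, Paused}.
States satisfying AF (¬start ∧ ¬beep): {Cooking, Paused}.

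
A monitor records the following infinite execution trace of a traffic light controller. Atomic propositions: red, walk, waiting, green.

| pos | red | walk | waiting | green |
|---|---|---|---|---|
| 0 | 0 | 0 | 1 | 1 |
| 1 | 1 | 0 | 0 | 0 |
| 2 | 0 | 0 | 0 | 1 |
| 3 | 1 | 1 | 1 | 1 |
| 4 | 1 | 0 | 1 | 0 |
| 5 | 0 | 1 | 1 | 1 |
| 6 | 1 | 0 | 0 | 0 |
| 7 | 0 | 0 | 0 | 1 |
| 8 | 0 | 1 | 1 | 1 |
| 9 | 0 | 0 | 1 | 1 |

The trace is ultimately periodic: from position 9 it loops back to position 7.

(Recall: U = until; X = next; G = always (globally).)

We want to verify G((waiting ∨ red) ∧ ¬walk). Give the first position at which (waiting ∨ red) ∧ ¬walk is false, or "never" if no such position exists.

2

Check (waiting ∨ red) ∧ ¬walk at each position in order: 0 ✓, 1 ✓.
At position 2 the labels are {green}, so (waiting ∨ red) ∧ ¬walk is false there. This is the first violation.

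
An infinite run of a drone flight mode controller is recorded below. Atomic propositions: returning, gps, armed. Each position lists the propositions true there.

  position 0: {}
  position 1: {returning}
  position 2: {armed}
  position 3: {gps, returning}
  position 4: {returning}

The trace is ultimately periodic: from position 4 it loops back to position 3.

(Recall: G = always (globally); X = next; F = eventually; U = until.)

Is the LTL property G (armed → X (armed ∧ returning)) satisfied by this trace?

Does not hold

armed → X (armed ∧ returning) must hold at every position from 0 onward. It fails at position 2, so G (armed → X (armed ∧ returning)) is false.
Positions where armed holds: 2.
Check X (armed ∧ returning) at each: 2→fails.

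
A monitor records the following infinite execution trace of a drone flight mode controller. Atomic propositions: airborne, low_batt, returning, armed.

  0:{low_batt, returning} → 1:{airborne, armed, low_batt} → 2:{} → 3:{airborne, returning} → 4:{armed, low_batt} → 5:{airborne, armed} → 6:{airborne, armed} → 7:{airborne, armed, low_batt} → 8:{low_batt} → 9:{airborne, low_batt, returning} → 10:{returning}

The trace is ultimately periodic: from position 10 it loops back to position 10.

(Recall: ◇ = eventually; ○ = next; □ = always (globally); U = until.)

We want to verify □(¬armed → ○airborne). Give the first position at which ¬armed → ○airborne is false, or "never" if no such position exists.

Check ¬armed → ○airborne at each position in order: 0 ✓, 1 ✓, 2 ✓.
At position 3 the labels are {airborne, returning} and the next position 4 has {armed, low_batt}, so ¬armed → ○airborne is false there. This is the first violation.

3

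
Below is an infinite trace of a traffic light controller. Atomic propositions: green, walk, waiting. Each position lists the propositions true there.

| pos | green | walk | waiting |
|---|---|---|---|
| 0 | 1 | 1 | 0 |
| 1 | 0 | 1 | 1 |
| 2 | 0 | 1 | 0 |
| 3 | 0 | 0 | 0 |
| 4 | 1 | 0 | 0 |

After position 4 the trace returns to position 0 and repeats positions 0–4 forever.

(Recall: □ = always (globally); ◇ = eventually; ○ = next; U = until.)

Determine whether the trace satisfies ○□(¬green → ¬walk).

The position after 0 is 1; □(¬green → ¬walk) is false there.

No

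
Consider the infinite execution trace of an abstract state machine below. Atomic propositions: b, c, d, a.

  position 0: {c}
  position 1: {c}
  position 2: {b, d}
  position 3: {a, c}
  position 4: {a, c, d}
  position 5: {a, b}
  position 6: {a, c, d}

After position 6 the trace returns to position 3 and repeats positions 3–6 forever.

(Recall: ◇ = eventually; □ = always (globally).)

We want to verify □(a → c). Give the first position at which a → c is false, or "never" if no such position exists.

Check a → c at each position in order: 0 ✓, 1 ✓, 2 ✓, 3 ✓, 4 ✓.
At position 5 the labels are {a, b}, so a → c is false there. This is the first violation.

5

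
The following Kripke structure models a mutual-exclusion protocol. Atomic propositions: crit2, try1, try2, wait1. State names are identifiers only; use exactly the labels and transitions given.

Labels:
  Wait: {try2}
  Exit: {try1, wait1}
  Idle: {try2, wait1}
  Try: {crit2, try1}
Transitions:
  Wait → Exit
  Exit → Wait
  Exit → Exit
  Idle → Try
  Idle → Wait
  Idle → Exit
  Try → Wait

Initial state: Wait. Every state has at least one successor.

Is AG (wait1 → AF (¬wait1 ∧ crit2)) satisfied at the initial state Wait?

Does not hold

States satisfying wait1 → AF (¬wait1 ∧ crit2): {Wait, Try}.
States satisfying AG (wait1 → AF (¬wait1 ∧ crit2)): ∅.
Exit is reachable from Wait and violates wait1 → AF (¬wait1 ∧ crit2), so AG fails at Wait.
Wait ∉ Sat(AG (wait1 → AF (¬wait1 ∧ crit2))).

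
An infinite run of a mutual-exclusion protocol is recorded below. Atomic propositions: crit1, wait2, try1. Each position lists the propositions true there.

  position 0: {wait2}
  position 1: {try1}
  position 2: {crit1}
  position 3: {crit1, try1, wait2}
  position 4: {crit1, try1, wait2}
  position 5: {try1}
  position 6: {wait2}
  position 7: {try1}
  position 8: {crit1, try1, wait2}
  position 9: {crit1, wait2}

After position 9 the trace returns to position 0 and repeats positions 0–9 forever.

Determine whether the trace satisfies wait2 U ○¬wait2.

Walking from position 0: ○¬wait2 first holds at position 0, and wait2 holds at every earlier position along the way, so wait2 U ○¬wait2 holds.

Satisfied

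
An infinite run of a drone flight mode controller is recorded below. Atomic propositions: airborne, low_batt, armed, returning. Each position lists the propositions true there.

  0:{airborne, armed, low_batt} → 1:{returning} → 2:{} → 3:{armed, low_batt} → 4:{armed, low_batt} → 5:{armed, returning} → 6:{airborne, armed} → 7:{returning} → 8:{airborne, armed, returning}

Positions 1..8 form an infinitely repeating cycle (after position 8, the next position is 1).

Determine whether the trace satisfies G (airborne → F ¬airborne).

airborne → F ¬airborne holds at every position 0..8, and those are all positions ever visited, so G (airborne → F ¬airborne) holds.
Positions where airborne holds: 0, 6, 8.
Check F ¬airborne at each: 0→ok, 6→ok, 8→ok.

Satisfied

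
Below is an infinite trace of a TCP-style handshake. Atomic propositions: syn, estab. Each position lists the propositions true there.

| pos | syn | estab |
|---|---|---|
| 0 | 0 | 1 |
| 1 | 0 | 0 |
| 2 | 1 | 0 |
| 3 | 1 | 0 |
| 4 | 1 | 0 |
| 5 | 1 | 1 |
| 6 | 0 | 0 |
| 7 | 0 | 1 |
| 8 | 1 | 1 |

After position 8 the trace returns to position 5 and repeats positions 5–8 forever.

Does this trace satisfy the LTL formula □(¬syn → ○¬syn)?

No

¬syn → ○¬syn must hold at every position from 0 onward. It fails at position 1, so □(¬syn → ○¬syn) is false.
Positions where ¬syn holds: 0, 1, 6, 7.
Check ○¬syn at each: 0→ok, 1→fails, 6→ok, 7→fails.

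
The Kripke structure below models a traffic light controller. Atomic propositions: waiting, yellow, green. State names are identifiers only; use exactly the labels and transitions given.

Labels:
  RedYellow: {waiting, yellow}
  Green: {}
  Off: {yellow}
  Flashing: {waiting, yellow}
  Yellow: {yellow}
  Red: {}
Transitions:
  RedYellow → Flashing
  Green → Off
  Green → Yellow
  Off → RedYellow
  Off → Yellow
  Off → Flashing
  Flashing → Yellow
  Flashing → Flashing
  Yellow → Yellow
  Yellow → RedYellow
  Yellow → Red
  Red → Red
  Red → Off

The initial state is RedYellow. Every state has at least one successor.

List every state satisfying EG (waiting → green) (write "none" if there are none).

States satisfying waiting → green: {Green, Off, Yellow, Red}.
States satisfying EG (waiting → green): {Green, Off, Yellow, Red}.

{Green, Off, Yellow, Red}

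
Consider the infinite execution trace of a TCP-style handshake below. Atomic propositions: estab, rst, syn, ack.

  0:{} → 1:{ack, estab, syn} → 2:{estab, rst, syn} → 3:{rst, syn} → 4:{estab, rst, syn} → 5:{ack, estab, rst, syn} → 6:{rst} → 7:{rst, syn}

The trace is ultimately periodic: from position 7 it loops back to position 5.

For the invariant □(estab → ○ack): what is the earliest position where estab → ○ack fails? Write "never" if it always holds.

1

Check estab → ○ack at each position in order: 0 ✓.
At position 1 the labels are {ack, estab, syn} and the next position 2 has {estab, rst, syn}, so estab → ○ack is false there. This is the first violation.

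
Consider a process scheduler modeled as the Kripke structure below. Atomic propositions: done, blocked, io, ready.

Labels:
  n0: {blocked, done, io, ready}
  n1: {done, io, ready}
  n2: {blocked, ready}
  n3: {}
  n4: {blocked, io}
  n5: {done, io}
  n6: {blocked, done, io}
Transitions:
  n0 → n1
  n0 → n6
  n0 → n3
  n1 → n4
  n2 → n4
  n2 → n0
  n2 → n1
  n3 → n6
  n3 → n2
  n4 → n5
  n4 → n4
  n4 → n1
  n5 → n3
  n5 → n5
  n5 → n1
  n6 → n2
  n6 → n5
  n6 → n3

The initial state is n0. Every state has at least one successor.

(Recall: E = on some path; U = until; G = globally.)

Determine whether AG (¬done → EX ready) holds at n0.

States satisfying ¬done → EX ready: {n0, n1, n2, n3, n4, n5, n6}.
States satisfying AG (¬done → EX ready): {n0, n1, n2, n3, n4, n5, n6}.
Every state reachable from n0 satisfies ¬done → EX ready.
n0 ∈ Sat(AG (¬done → EX ready)).

Holds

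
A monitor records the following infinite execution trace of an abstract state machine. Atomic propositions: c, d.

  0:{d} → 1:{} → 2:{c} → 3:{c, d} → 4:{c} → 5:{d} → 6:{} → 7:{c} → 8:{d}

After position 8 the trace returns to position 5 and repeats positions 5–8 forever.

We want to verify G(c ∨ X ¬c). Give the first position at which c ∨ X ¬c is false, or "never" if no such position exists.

Check c ∨ X ¬c at each position in order: 0 ✓.
At position 1 the labels are {} and the next position 2 has {c}, so c ∨ X ¬c is false there. This is the first violation.

1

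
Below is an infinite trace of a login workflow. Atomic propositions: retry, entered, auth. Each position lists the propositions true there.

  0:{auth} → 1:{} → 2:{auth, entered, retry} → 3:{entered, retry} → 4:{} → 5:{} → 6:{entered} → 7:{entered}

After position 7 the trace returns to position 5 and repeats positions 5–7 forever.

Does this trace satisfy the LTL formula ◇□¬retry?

Satisfied

□¬retry holds at position 4, which is reachable from 0, so ◇□¬retry holds.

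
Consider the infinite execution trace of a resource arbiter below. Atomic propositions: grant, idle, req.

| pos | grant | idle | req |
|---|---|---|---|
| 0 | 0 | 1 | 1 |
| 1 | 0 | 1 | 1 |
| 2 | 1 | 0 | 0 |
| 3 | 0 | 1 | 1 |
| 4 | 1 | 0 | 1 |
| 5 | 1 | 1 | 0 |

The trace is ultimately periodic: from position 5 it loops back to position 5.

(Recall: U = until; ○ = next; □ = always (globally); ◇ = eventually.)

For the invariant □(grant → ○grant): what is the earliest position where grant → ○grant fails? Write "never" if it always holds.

2

Check grant → ○grant at each position in order: 0 ✓, 1 ✓.
At position 2 the labels are {grant} and the next position 3 has {idle, req}, so grant → ○grant is false there. This is the first violation.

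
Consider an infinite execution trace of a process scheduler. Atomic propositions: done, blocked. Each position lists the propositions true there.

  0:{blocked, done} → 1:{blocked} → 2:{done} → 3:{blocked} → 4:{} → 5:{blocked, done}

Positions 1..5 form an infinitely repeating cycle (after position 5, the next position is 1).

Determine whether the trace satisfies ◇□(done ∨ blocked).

Violated

□(done ∨ blocked) is false at every position 0..5, so it never becomes true and ◇□(done ∨ blocked) fails.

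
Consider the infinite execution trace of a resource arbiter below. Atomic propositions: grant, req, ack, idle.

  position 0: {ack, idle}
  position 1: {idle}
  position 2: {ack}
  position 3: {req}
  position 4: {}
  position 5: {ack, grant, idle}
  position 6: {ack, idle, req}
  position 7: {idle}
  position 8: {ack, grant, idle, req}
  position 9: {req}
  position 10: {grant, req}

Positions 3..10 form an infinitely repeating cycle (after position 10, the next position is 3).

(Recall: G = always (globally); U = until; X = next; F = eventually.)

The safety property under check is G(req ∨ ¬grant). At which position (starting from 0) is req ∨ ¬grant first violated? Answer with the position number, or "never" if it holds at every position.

Check req ∨ ¬grant at each position in order: 0 ✓, 1 ✓, 2 ✓, 3 ✓, 4 ✓.
At position 5 the labels are {ack, grant, idle}, so req ∨ ¬grant is false there. This is the first violation.

5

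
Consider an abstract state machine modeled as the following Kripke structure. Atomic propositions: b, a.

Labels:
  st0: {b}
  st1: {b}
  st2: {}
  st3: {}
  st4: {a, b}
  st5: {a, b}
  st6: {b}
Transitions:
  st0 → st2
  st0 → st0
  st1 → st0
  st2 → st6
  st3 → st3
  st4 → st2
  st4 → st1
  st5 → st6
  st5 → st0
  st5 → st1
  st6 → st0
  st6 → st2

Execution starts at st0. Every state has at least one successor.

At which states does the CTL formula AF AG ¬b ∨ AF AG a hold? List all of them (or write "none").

{st3}

States satisfying AG ¬b: {st3}.
States satisfying AF AG ¬b: {st3}.
States satisfying AG a: ∅.
States satisfying AF AG a: ∅.
States satisfying AF AG ¬b ∨ AF AG a: {st3}.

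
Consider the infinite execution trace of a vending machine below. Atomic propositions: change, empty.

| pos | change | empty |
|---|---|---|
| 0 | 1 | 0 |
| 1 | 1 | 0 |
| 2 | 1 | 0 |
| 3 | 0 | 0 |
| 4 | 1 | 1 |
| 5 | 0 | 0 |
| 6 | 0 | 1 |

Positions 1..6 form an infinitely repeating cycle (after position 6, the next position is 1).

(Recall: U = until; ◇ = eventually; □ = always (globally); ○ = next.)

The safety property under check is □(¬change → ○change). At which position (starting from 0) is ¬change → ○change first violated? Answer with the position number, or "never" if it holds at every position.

5

Check ¬change → ○change at each position in order: 0 ✓, 1 ✓, 2 ✓, 3 ✓, 4 ✓.
At position 5 the labels are {} and the next position 6 has {empty}, so ¬change → ○change is false there. This is the first violation.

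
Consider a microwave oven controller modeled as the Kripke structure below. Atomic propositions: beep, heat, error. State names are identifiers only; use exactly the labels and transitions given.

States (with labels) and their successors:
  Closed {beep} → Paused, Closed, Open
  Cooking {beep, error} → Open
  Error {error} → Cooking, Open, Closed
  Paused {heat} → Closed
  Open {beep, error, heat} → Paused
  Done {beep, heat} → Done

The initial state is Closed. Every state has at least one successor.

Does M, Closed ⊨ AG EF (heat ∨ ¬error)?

States satisfying EF (heat ∨ ¬error): {Closed, Cooking, Error, Paused, Open, Done}.
States satisfying AG EF (heat ∨ ¬error): {Closed, Cooking, Error, Paused, Open, Done}.
Every state reachable from Closed satisfies EF (heat ∨ ¬error).
Closed ∈ Sat(AG EF (heat ∨ ¬error)).

Holds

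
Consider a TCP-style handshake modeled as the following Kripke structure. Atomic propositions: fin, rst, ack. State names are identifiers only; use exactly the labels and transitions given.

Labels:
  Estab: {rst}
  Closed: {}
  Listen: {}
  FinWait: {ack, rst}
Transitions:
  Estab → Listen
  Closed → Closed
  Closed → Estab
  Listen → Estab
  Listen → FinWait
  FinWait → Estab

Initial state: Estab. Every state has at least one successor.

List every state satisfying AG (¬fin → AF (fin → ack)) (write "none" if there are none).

States satisfying ¬fin → AF (fin → ack): {Estab, Closed, Listen, FinWait}.
States satisfying AG (¬fin → AF (fin → ack)): {Estab, Closed, Listen, FinWait}.

{Estab, Closed, Listen, FinWait}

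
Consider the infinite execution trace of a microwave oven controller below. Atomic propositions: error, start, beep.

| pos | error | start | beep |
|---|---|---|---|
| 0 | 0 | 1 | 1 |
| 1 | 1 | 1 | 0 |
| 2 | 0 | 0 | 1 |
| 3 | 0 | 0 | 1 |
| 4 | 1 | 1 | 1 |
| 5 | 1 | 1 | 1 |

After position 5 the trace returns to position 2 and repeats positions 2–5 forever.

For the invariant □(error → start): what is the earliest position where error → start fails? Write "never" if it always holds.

never

error → start holds at every position 0..5, and those are all the positions the trace ever visits, so the invariant □(error → start) is never violated.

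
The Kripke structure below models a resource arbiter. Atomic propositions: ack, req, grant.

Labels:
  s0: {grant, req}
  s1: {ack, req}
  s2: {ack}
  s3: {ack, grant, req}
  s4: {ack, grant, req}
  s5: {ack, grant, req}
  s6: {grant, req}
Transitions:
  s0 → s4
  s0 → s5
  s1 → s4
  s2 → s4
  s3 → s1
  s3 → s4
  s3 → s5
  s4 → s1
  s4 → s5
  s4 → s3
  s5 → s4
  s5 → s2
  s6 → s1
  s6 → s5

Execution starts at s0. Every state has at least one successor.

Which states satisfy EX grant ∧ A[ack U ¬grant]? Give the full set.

States satisfying grant: {s0, s3, s4, s5, s6}.
States satisfying EX grant: {s0, s1, s2, s3, s4, s5, s6}.
States satisfying ack: {s1, s2, s3, s4, s5}.
States satisfying ¬grant: {s1, s2}.
States satisfying A[ack U ¬grant]: {s1, s2}.
States satisfying EX grant ∧ A[ack U ¬grant]: {s1, s2}.

{s1, s2}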